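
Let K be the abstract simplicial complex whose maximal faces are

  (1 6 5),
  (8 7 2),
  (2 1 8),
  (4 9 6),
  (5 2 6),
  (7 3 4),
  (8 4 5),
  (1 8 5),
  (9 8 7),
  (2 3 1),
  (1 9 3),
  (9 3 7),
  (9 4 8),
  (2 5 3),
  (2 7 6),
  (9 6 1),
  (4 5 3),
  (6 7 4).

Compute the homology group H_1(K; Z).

Order the vertices as 1 < 2 < 3 < 4 < 5 < 6 < 7 < 8 < 9. Listing each simplex with vertices in this order, K has dimension 2 with simplices:

  0-simplices (9): [1], [2], [3], [4], [5], [6], [7], [8], [9]
  1-simplices (27): (27 of them)
  2-simplices (18): [1,2,3], [1,2,8], [1,3,9], [1,5,6], [1,5,8], [1,6,9], [2,3,5], [2,5,6], [2,6,7], [2,7,8], [3,4,5], [3,4,7], [3,7,9], [4,5,8], [4,6,7], [4,6,9], [4,8,9], [7,8,9]

Hence C_0 ≅ Z^9, C_1 ≅ Z^27, C_2 ≅ Z^18.

Boundary ∂_1: C_1 → C_0 maps an edge to its endpoints' difference, ∂[p,q] = q − p. For instance
  ∂[4,6] = [6] − [4].
As a 9×27 matrix over Z this has rank 8, with invariant factors (1,1,1,1,1,1,1,1).

The boundary map ∂_2: C_2 → C_1 maps a triangle to the signed sum of its edges. For instance
  ∂[3,4,5] = [4,5] − [3,5] + [3,4],
  ∂[2,6,7] = [6,7] − [2,7] + [2,6].
This gives a 27×18 integer matrix of rank 18; reducing to Smith normal form yields diagonal entries (1,1,1,1,1,1,1,1,1,1,1,1,1,1,1,1,1,2).

Computing H_k = (kernel of ∂_k) / (image of ∂_{k+1}):

  H_1: rank ker ∂_1 − rank ∂_2 = (27 − 8) − 18 = 1, and ∂_2 has invariant factor 2 > 1, so H_1 = Z ⊕ Z/2Z.

H_1 ≅ Z ⊕ Z/2Z.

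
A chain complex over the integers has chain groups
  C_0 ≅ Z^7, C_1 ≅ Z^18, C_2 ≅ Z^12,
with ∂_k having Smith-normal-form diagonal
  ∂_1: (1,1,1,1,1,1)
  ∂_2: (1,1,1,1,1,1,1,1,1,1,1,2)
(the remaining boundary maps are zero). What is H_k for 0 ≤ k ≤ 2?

H_0: b_0 = 7 − 0 − 6 = 1; torsion from ∂_1 factors > 1: none. So H_0 ≅ Z.
H_1: b_1 = 18 − 6 − 12 = 0; torsion from ∂_2 factors > 1: [2]. So H_1 ≅ Z/2Z.
H_2: b_2 = 12 − 12 − 0 = 0; torsion from ∂_3 factors > 1: none. So H_2 ≅ 0.

H_0 ≅ Z,  H_1 ≅ Z/2Z,  H_2 = 0.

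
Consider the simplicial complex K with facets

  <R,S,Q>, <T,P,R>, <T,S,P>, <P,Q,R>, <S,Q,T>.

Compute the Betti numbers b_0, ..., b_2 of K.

b_0 = 1, b_1 = 1, b_2 = 0.

Order the vertices as P < Q < R < S < T. Listing each simplex with vertices in this order, K has dimension 2 with simplices:

  0-simplices (5): P, Q, R, S, T
  1-simplices (10): PQ, PR, PS, PT, QR, QS, QT, RS, RT, ST
  2-simplices (5): PQR, PRT, PST, QRS, QST

so the chain groups are C_0 ≅ Z^5, C_1 ≅ Z^10, C_2 ≅ Z^5.

The boundary map ∂_1: C_1 → C_0 is given by ∂[p,q] = [q] − [p].
The resulting 5×10 matrix has rank 4, and its Smith normal form has invariant factors (1,1,1,1).

The boundary map ∂_2: C_2 → C_1 sends each 2-simplex [p,q,r] to [q,r] − [p,r] + [p,q]. For instance
  ∂QST = ST − QT + QS,
  ∂PQR = QR − PR + PQ.
The resulting 10×5 matrix has rank 5, and its Smith normal form has invariant factors (1,1,1,1,1).

From H_k ≅ ker(∂_k) / im(∂_{k+1}) we obtain:

  H_0: rank C_0 − rank ∂_1 = 5 − 4 = 1, and the invariant factors of ∂_1 are all 1, so H_0 = Z.
  H_1: rank ker ∂_1 − rank ∂_2 = (10 − 4) − 5 = 1, and the invariant factors of ∂_2 are all 1, so H_1 = Z.
  H_2: rank ker ∂_2 − rank ∂_3 = (5 − 5) − 0 = 0, and there is no ∂_3, so H_2 = 0.

(K is a triangulation of the Möbius band.)

Hence the Betti numbers are b_0 = 1, b_1 = 1, b_2 = 0.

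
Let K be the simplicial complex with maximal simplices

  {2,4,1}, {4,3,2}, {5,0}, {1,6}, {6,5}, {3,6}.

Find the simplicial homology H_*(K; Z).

Fix the vertex order 0 < 1 < 2 < 3 < 4 < 5 < 6 and write every simplex with vertices in increasing order. Then dim K = 2 and the simplices of K are:

  0-simplices (7): [0], [1], [2], [3], [4], [5], [6]
  1-simplices (9): [0,5], [1,2], [1,4], [1,6], [2,3], [2,4], [3,4], [3,6], [5,6]
  2-simplices (2): [1,2,4], [2,3,4]

Hence C_0 ≅ Z^7, C_1 ≅ Z^9, C_2 ≅ Z^2.

The boundary map ∂_1: C_1 → C_0 is given by ∂[p,q] = [q] − [p].
This gives a 7×9 integer matrix of rank 6; reducing to Smith normal form yields diagonal entries (1,1,1,1,1,1).

The boundary map ∂_2: C_2 → C_1 acts by ∂[p,q,r] = [q,r] − [p,r] + [p,q]. For instance
  ∂[2,3,4] = [3,4] − [2,4] + [2,3],
  ∂[1,2,4] = [2,4] − [1,4] + [1,2].
The 9×2 boundary matrix has rank 2 and Smith normal form diag(1,1).

Computing H_k = (kernel of ∂_k) / (image of ∂_{k+1}):

  H_0: rank C_0 − rank ∂_1 = 7 − 6 = 1, and the invariant factors of ∂_1 are all 1, so H_0 ≅ Z.
  H_1: rank ker ∂_1 − rank ∂_2 = (9 − 6) − 2 = 1, and the invariant factors of ∂_2 are all 1, so H_1 ≅ Z.
  H_2: rank ker ∂_2 − rank ∂_3 = (2 − 2) − 0 = 0, and there is no ∂_3, so H_2 ≅ 0.

As a check, the Euler characteristic is 7 − 9 + 2 = 0, which agrees with 1 − 1 + 0 = 0.

H_0 = Z,  H_1 = Z,  H_2 = 0.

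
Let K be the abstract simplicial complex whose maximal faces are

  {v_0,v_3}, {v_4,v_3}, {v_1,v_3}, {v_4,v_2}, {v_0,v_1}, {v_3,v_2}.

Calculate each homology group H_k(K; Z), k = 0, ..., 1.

Take the total order v_0 < v_1 < v_2 < v_3 < v_4 on the vertex set. Then K (dimension 1) consists of the simplices:

  0-simplices (5): [v_0], [v_1], [v_2], [v_3], [v_4]
  1-simplices (6): [v_0,v_1], [v_0,v_3], [v_1,v_3], [v_2,v_3], [v_2,v_4], [v_3,v_4]

giving chain groups C_0 ≅ Z^5, C_1 ≅ Z^6.

∂_1: C_1 → C_0 is given by ∂[p,q] = [q] − [p]. For instance
  ∂[v_2,v_3] = [v_3] − [v_2].
The resulting 5×6 matrix has rank 4, and its Smith normal form has invariant factors (1,1,1,1).

Reading off H_k = ker ∂_k / im ∂_{k+1}:

  H_0: rank C_0 − rank ∂_1 = 5 − 4 = 1, and the invariant factors of ∂_1 are all 1, so H_0 ≅ Z.
  H_1: rank ker ∂_1 − rank ∂_2 = (6 − 4) − 0 = 2, and there is no ∂_2, so H_1 ≅ Z^2.

As a check, the Euler characteristic is 5 − 6 = -1, which agrees with 1 − 2 = -1.
(K is a triangulation of a wedge of 2 circles.)

H_0 ≅ Z,  H_1 ≅ Z^2.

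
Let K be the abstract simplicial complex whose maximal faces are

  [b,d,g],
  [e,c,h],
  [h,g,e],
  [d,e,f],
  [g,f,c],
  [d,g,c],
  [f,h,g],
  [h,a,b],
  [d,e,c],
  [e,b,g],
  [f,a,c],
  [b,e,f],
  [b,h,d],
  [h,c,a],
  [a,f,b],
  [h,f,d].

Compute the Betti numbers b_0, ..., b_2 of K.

b_0 = 1, b_1 = 2, b_2 = 1.

Take the total order a < b < c < d < e < f < g < h on the vertex set. Then K (dimension 2) consists of the simplices:

  0-simplices (8): a, b, c, d, e, f, g, h
  1-simplices (24): ab, ac, af, ah, bd, be, bf, bg, bh, cd, ce, cf, cg, ch, de, df, dg, dh, ef, eg, eh, fg, fh, gh
  2-simplices (16): abf, abh, acf, ach, bdg, bdh, bef, beg, cde, cdg, ceh, cfg, def, dfh, egh, fgh

so the chain groups are C_0 ≅ Z^8, C_1 ≅ Z^24, C_2 ≅ Z^16.

Boundary ∂_1: C_1 → C_0 maps an edge to its endpoints' difference, ∂[p,q] = q − p. For instance
  ∂cg = g − c.
The resulting 8×24 matrix has rank 7, and its Smith normal form has invariant factors (1,1,1,1,1,1,1).

The boundary map ∂_2: C_2 → C_1 sends each 2-simplex [p,q,r] to [q,r] − [p,r] + [p,q]. For instance
  ∂bdg = dg − bg + bd,
  ∂ach = ch − ah + ac.
The 24×16 boundary matrix has rank 15 and Smith normal form diag(1,1,1,1,1,1,1,1,1,1,1,1,1,1,1).

Computing H_k = (kernel of ∂_k) / (image of ∂_{k+1}):

  H_0: rank C_0 − rank ∂_1 = 8 − 7 = 1, and the invariant factors of ∂_1 are all 1, so H_0 = Z.
  H_1: rank ker ∂_1 − rank ∂_2 = (24 − 7) − 15 = 2, and the invariant factors of ∂_2 are all 1, so H_1 = Z^2.
  H_2: rank ker ∂_2 − rank ∂_3 = (16 − 15) − 0 = 1, and there is no ∂_3, so H_2 = Z.

Hence the Betti numbers are b_0 = 1, b_1 = 2, b_2 = 1.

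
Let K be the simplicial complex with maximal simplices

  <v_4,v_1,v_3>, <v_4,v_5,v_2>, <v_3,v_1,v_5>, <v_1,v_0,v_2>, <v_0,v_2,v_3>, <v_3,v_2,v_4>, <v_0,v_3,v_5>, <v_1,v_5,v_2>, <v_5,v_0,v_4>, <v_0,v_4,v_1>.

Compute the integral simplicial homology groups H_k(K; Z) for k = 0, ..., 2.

H_0 ≅ Z,  H_1 ≅ Z/2Z,  H_2 = 0.

Fix the vertex order v_0 < v_1 < v_2 < v_3 < v_4 < v_5 and write every simplex with vertices in increasing order. Then dim K = 2 and the simplices of K are:

  0-simplices (6): [v_0], [v_1], [v_2], [v_3], [v_4], [v_5]
  1-simplices (15): (15 of them)
  2-simplices (10): [v_0,v_1,v_2], [v_0,v_1,v_4], [v_0,v_2,v_3], [v_0,v_3,v_5], [v_0,v_4,v_5], [v_1,v_2,v_5], [v_1,v_3,v_4], [v_1,v_3,v_5], [v_2,v_3,v_4], [v_2,v_4,v_5]

Hence C_0 ≅ Z^6, C_1 ≅ Z^15, C_2 ≅ Z^10.

The boundary map ∂_1: C_1 → C_0 is given by ∂[p,q] = [q] − [p]. For instance
  ∂[v_1,v_4] = [v_4] − [v_1].
The 6×15 boundary matrix has rank 5 and Smith normal form diag(1,1,1,1,1).

The boundary map ∂_2: C_2 → C_1 acts by ∂[p,q,r] = [q,r] − [p,r] + [p,q]. For instance
  ∂[v_2,v_3,v_4] = [v_3,v_4] − [v_2,v_4] + [v_2,v_3],
  ∂[v_0,v_1,v_2] = [v_1,v_2] − [v_0,v_2] + [v_0,v_1].
The 15×10 boundary matrix has rank 10 and Smith normal form diag(1,1,1,1,1,1,1,1,1,2).

Computing H_k = (kernel of ∂_k) / (image of ∂_{k+1}):

  H_0: rank C_0 − rank ∂_1 = 6 − 5 = 1, and the invariant factors of ∂_1 are all 1, so H_0 ≅ Z.
  H_1: rank ker ∂_1 − rank ∂_2 = (15 − 5) − 10 = 0, and ∂_2 has invariant factor 2 > 1, so H_1 ≅ Z/2Z.
  H_2: rank ker ∂_2 − rank ∂_3 = (10 − 10) − 0 = 0, and there is no ∂_3, so H_2 ≅ 0.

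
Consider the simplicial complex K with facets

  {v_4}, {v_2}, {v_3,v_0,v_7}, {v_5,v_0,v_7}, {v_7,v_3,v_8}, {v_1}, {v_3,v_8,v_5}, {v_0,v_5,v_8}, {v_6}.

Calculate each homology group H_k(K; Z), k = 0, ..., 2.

Fix the vertex order v_0 < v_1 < v_2 < v_3 < v_4 < v_5 < v_6 < v_7 < v_8 and write every simplex with vertices in increasing order. Then dim K = 2 and the simplices of K are:

  0-simplices (9): [v_0], [v_1], [v_2], [v_3], [v_4], [v_5], [v_6], [v_7], [v_8]
  1-simplices (10): [v_0,v_3], [v_0,v_5], [v_0,v_7], [v_0,v_8], [v_3,v_5], [v_3,v_7], [v_3,v_8], [v_5,v_7], [v_5,v_8], [v_7,v_8]
  2-simplices (5): [v_0,v_3,v_7], [v_0,v_5,v_7], [v_0,v_5,v_8], [v_3,v_5,v_8], [v_3,v_7,v_8]

Hence C_0 ≅ Z^9, C_1 ≅ Z^10, C_2 ≅ Z^5.

The boundary map ∂_1: C_1 → C_0 maps an edge to its endpoints' difference, ∂[p,q] = q − p.
As a 9×10 matrix over Z this has rank 4, with invariant factors (1,1,1,1).

∂_2: C_2 → C_1 sends each 2-simplex [p,q,r] to [q,r] − [p,r] + [p,q]. For instance
  ∂[v_0,v_3,v_7] = [v_3,v_7] − [v_0,v_7] + [v_0,v_3],
  ∂[v_3,v_5,v_8] = [v_5,v_8] − [v_3,v_8] + [v_3,v_5].
The resulting 10×5 matrix has rank 5, and its Smith normal form has invariant factors (1,1,1,1,1).

Reading off H_k = ker ∂_k / im ∂_{k+1}:

  H_0: rank C_0 − rank ∂_1 = 9 − 4 = 5, and the invariant factors of ∂_1 are all 1, so H_0 = Z^5.
  H_1: rank ker ∂_1 − rank ∂_2 = (10 − 4) − 5 = 1, and the invariant factors of ∂_2 are all 1, so H_1 = Z.
  H_2: rank ker ∂_2 − rank ∂_3 = (5 − 5) − 0 = 0, and there is no ∂_3, so H_2 = 0.

As a check, the Euler characteristic is 9 − 10 + 5 = 4, which agrees with 5 − 1 + 0 = 4.

H_0 ≅ Z^5,  H_1 ≅ Z,  H_2 = 0.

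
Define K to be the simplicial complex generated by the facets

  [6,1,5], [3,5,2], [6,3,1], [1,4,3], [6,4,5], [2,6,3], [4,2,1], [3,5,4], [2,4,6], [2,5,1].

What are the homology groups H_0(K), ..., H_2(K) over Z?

H_0 ≅ Z,  H_1 ≅ Z/2,  H_2 = 0.

Take the total order 1 < 2 < 3 < 4 < 5 < 6 on the vertex set. Then K (dimension 2) consists of the simplices:

  0-simplices (6): [1], [2], [3], [4], [5], [6]
  1-simplices (15): [1,2], [1,3], [1,4], [1,5], [1,6], [2,3], [2,4], [2,5], [2,6], [3,4], [3,5], [3,6], [4,5], [4,6], [5,6]
  2-simplices (10): [1,2,4], [1,2,5], [1,3,4], [1,3,6], [1,5,6], [2,3,5], [2,3,6], [2,4,6], [3,4,5], [4,5,6]

giving chain groups C_0 ≅ Z^6, C_1 ≅ Z^15, C_2 ≅ Z^10.

Boundary ∂_1: C_1 → C_0 is given by ∂[p,q] = [q] − [p].
As a 6×15 matrix over Z this has rank 5, with invariant factors (1,1,1,1,1).

∂_2: C_2 → C_1 maps a triangle to the signed sum of its edges. For instance
  ∂[4,5,6] = [5,6] − [4,6] + [4,5],
  ∂[1,3,6] = [3,6] − [1,6] + [1,3].
As a 15×10 matrix over Z this has rank 10, with invariant factors (1,1,1,1,1,1,1,1,1,2).

Reading off H_k = ker ∂_k / im ∂_{k+1}:

  H_0: rank C_0 − rank ∂_1 = 6 − 5 = 1, and the invariant factors of ∂_1 are all 1, so H_0 ≅ Z.
  H_1: rank ker ∂_1 − rank ∂_2 = (15 − 5) − 10 = 0, and ∂_2 has invariant factor 2 > 1, so H_1 ≅ Z/2.
  H_2: rank ker ∂_2 − rank ∂_3 = (10 − 10) − 0 = 0, and there is no ∂_3, so H_2 ≅ 0.

As a check, the Euler characteristic is 6 − 15 + 10 = 1, which agrees with 1 − 0 + 0 = 1.
(K is a triangulation of the real projective plane RP^2.)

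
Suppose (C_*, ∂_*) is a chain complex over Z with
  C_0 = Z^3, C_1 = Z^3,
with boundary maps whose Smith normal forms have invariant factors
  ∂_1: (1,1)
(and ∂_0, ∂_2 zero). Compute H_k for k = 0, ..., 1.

H_0: b_0 = 3 − 0 − 2 = 1; torsion from ∂_1 factors > 1: none. So H_0 = Z.
H_1: b_1 = 3 − 2 − 0 = 1; torsion from ∂_2 factors > 1: none. So H_1 = Z.

H_0 = Z,  H_1 = Z.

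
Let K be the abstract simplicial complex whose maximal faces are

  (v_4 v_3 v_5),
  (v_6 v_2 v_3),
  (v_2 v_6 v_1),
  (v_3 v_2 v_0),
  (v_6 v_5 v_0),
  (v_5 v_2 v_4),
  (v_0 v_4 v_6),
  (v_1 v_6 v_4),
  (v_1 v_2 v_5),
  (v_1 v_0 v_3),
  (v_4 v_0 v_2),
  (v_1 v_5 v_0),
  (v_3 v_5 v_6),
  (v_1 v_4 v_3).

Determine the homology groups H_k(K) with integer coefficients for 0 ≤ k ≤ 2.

Take the total order v_0 < v_1 < v_2 < v_3 < v_4 < v_5 < v_6 on the vertex set. Then K (dimension 2) consists of the simplices:

  0-simplices (7): [v_0], [v_1], [v_2], [v_3], [v_4], [v_5], [v_6]
  1-simplices (21): (21 of them)
  2-simplices (14): (14 of them)

Hence C_0 ≅ Z^7, C_1 ≅ Z^21, C_2 ≅ Z^14.

∂_1: C_1 → C_0 sends each edge [p,q] (with p < q) to q − p.
This gives a 7×21 integer matrix of rank 6; reducing to Smith normal form yields diagonal entries (1,1,1,1,1,1).

The boundary map ∂_2: C_2 → C_1 sends each 2-simplex [p,q,r] to [q,r] − [p,r] + [p,q]. For instance
  ∂[v_0,v_2,v_3] = [v_2,v_3] − [v_0,v_3] + [v_0,v_2],
  ∂[v_0,v_2,v_4] = [v_2,v_4] − [v_0,v_4] + [v_0,v_2].
The 21×14 boundary matrix has rank 13 and Smith normal form diag(1,1,1,1,1,1,1,1,1,1,1,1,1).

From H_k ≅ ker(∂_k) / im(∂_{k+1}) we obtain:

  H_0: rank C_0 − rank ∂_1 = 7 − 6 = 1, and the invariant factors of ∂_1 are all 1, so H_0 = Z.
  H_1: rank ker ∂_1 − rank ∂_2 = (21 − 6) − 13 = 2, and the invariant factors of ∂_2 are all 1, so H_1 = Z^2.
  H_2: rank ker ∂_2 − rank ∂_3 = (14 − 13) − 0 = 1, and there is no ∂_3, so H_2 = Z.

H_0 ≅ Z,  H_1 ≅ Z^2,  H_2 ≅ Z.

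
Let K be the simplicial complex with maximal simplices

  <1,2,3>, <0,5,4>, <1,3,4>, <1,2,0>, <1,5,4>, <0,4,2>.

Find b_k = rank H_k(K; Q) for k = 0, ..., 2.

b_0 = 1, b_1 = 1, b_2 = 0.

Order the vertices as 0 < 1 < 2 < 3 < 4 < 5. Listing each simplex with vertices in this order, K has dimension 2 with simplices:

  0-simplices (6): [0], [1], [2], [3], [4], [5]
  1-simplices (12): [0,1], [0,2], [0,4], [0,5], [1,2], [1,3], [1,4], [1,5], [2,3], [2,4], [3,4], [4,5]
  2-simplices (6): [0,1,2], [0,2,4], [0,4,5], [1,2,3], [1,3,4], [1,4,5]

so the chain groups are C_0 ≅ Z^6, C_1 ≅ Z^12, C_2 ≅ Z^6.

Boundary ∂_1: C_1 → C_0 is given by ∂[p,q] = [q] − [p]. For instance
  ∂[4,5] = [5] − [4].
The resulting 6×12 matrix has rank 5, and its Smith normal form has invariant factors (1,1,1,1,1).

The boundary map ∂_2: C_2 → C_1 maps a triangle to the signed sum of its edges. For instance
  ∂[1,2,3] = [2,3] − [1,3] + [1,2],
  ∂[0,1,2] = [1,2] − [0,2] + [0,1].
This gives a 12×6 integer matrix of rank 6; reducing to Smith normal form yields diagonal entries (1,1,1,1,1,1).

Now H_k = ker ∂_k / im ∂_{k+1}, so:

  H_0: rank C_0 − rank ∂_1 = 6 − 5 = 1, and the invariant factors of ∂_1 are all 1, so H_0 = Z.
  H_1: rank ker ∂_1 − rank ∂_2 = (12 − 5) − 6 = 1, and the invariant factors of ∂_2 are all 1, so H_1 = Z.
  H_2: rank ker ∂_2 − rank ∂_3 = (6 − 6) − 0 = 0, and there is no ∂_3, so H_2 = 0.

As a check, the Euler characteristic is 6 − 12 + 6 = 0, which agrees with 1 − 1 + 0 = 0.

Hence the Betti numbers are b_0 = 1, b_1 = 1, b_2 = 0.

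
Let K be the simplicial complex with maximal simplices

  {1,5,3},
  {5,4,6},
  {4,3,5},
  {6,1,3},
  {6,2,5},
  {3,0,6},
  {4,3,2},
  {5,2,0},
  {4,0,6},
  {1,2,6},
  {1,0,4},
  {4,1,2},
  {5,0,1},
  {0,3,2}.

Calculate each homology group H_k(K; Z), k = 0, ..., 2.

We work with the vertex ordering 0 < 1 < 2 < 3 < 4 < 5 < 6. The simplices of K, each written with vertices in increasing order, are:

  0-simplices (7): [0], [1], [2], [3], [4], [5], [6]
  1-simplices (21): [0,1], [0,2], [0,3], [0,4], [0,5], [0,6], [1,2], [1,3], [1,4], [1,5], [1,6], [2,3], [2,4], [2,5], [2,6], [3,4], [3,5], [3,6], [4,5], [4,6], [5,6]
  2-simplices (14): [0,1,4], [0,1,5], [0,2,3], [0,2,5], [0,3,6], [0,4,6], [1,2,4], [1,2,6], [1,3,5], [1,3,6], [2,3,4], [2,5,6], [3,4,5], [4,5,6]

Hence C_0 ≅ Z^7, C_1 ≅ Z^21, C_2 ≅ Z^14.

The boundary map ∂_1: C_1 → C_0 is given by ∂[p,q] = [q] − [p].
This gives a 7×21 integer matrix of rank 6; reducing to Smith normal form yields diagonal entries (1,1,1,1,1,1).

The boundary map ∂_2: C_2 → C_1 sends each 2-simplex [p,q,r] to [q,r] − [p,r] + [p,q]. For instance
  ∂[0,1,5] = [1,5] − [0,5] + [0,1],
  ∂[3,4,5] = [4,5] − [3,5] + [3,4].
The resulting 21×14 matrix has rank 13, and its Smith normal form has invariant factors (1,1,1,1,1,1,1,1,1,1,1,1,1).

From H_k ≅ ker(∂_k) / im(∂_{k+1}) we obtain:

  H_0: rank C_0 − rank ∂_1 = 7 − 6 = 1, and the invariant factors of ∂_1 are all 1, so H_0 ≅ Z.
  H_1: rank ker ∂_1 − rank ∂_2 = (21 − 6) − 13 = 2, and the invariant factors of ∂_2 are all 1, so H_1 ≅ Z^2.
  H_2: rank ker ∂_2 − rank ∂_3 = (14 − 13) − 0 = 1, and there is no ∂_3, so H_2 ≅ Z.

As a check, the Euler characteristic is 7 − 21 + 14 = 0, which agrees with 1 − 2 + 1 = 0.
(K is a triangulation of the torus T^2.)

H_0 ≅ Z,  H_1 ≅ Z^2,  H_2 ≅ Z.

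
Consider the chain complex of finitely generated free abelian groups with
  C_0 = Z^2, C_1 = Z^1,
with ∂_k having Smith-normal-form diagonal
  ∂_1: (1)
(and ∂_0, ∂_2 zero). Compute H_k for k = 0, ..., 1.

H_0: b_0 = 2 − 0 − 1 = 1; torsion from ∂_1 factors > 1: none. So H_0 = Z.
H_1: b_1 = 1 − 1 − 0 = 0; torsion from ∂_2 factors > 1: none. So H_1 = 0.

H_0 = Z,  H_1 = 0.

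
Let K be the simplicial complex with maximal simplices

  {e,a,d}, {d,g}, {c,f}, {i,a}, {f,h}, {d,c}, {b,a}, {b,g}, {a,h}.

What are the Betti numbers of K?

b_0 = 1, b_1 = 2, b_2 = 0.

Order the vertices as a < b < c < d < e < f < g < h < i. Listing each simplex with vertices in this order, K has dimension 2 with simplices:

  0-simplices (9): a, b, c, d, e, f, g, h, i
  1-simplices (11): ab, ad, ae, ah, ai, bg, cd, cf, de, dg, fh
  2-simplices (1): ade

Hence C_0 ≅ Z^9, C_1 ≅ Z^11, C_2 ≅ Z^1.

∂_1: C_1 → C_0 is given by ∂[p,q] = [q] − [p]. For instance
  ∂ab = b − a.
The 9×11 boundary matrix has rank 8 and Smith normal form diag(1,1,1,1,1,1,1,1).

The boundary map ∂_2: C_2 → C_1 sends each 2-simplex [p,q,r] to [q,r] − [p,r] + [p,q]. For instance
  ∂ade = de − ae + ad.
As a 11×1 matrix over Z this has rank 1, with invariant factors (1).

Reading off H_k = ker ∂_k / im ∂_{k+1}:

  H_0: rank C_0 − rank ∂_1 = 9 − 8 = 1, and the invariant factors of ∂_1 are all 1, so H_0 = Z.
  H_1: rank ker ∂_1 − rank ∂_2 = (11 − 8) − 1 = 2, and the invariant factors of ∂_2 are all 1, so H_1 = Z^2.
  H_2: rank ker ∂_2 − rank ∂_3 = (1 − 1) − 0 = 0, and there is no ∂_3, so H_2 = 0.

Hence the Betti numbers are b_0 = 1, b_1 = 2, b_2 = 0.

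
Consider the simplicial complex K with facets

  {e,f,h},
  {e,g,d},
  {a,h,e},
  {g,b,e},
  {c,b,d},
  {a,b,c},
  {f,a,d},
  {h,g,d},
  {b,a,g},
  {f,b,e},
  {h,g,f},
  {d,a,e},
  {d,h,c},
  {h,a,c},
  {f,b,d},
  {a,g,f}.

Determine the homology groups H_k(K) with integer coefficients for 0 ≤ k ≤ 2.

H_0 = Z,  H_1 = Z^2,  H_2 = Z.

Take the total order a < b < c < d < e < f < g < h on the vertex set. Then K (dimension 2) consists of the simplices:

  0-simplices (8): a, b, c, d, e, f, g, h
  1-simplices (24): ab, ac, ad, ae, af, ag, ah, bc, bd, be, bf, bg, cd, ch, de, df, dg, dh, ef, eg, eh, fg, fh, gh
  2-simplices (16): abc, abg, ach, ade, adf, aeh, afg, bcd, bdf, bef, beg, cdh, deg, dgh, efh, fgh

giving chain groups C_0 ≅ Z^8, C_1 ≅ Z^24, C_2 ≅ Z^16.

∂_1: C_1 → C_0 sends each edge [p,q] (with p < q) to q − p.
As a 8×24 matrix over Z this has rank 7, with invariant factors (1,1,1,1,1,1,1).

∂_2: C_2 → C_1 acts by ∂[p,q,r] = [q,r] − [p,r] + [p,q]. For instance
  ∂dgh = gh − dh + dg,
  ∂bef = ef − bf + be.
The 24×16 boundary matrix has rank 15 and Smith normal form diag(1,1,1,1,1,1,1,1,1,1,1,1,1,1,1).

Now H_k = ker ∂_k / im ∂_{k+1}, so:

  H_0: rank C_0 − rank ∂_1 = 8 − 7 = 1, and the invariant factors of ∂_1 are all 1, so H_0 = Z.
  H_1: rank ker ∂_1 − rank ∂_2 = (24 − 7) − 15 = 2, and the invariant factors of ∂_2 are all 1, so H_1 = Z^2.
  H_2: rank ker ∂_2 − rank ∂_3 = (16 − 15) − 0 = 1, and there is no ∂_3, so H_2 = Z.

(K is a triangulation of the torus T^2.)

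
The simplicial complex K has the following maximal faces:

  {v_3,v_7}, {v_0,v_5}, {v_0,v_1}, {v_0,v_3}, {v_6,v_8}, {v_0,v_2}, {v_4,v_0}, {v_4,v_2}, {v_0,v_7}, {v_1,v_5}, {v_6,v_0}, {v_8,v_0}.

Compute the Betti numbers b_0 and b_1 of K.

We work with the vertex ordering v_0 < v_1 < v_2 < v_3 < v_4 < v_5 < v_6 < v_7 < v_8. The simplices of K, each written with vertices in increasing order, are:

  0-simplices (9): [v_0], [v_1], [v_2], [v_3], [v_4], [v_5], [v_6], [v_7], [v_8]
  1-simplices (12): [v_0,v_1], [v_0,v_2], [v_0,v_3], [v_0,v_4], [v_0,v_5], [v_0,v_6], [v_0,v_7], [v_0,v_8], [v_1,v_5], [v_2,v_4], [v_3,v_7], [v_6,v_8]

giving chain groups C_0 ≅ Z^9, C_1 ≅ Z^12.

Boundary ∂_1: C_1 → C_0 maps an edge to its endpoints' difference, ∂[p,q] = q − p.
This gives a 9×12 integer matrix of rank 8; reducing to Smith normal form yields diagonal entries (1,1,1,1,1,1,1,1).

From H_k ≅ ker(∂_k) / im(∂_{k+1}) we obtain:

  H_0: rank C_0 − rank ∂_1 = 9 − 8 = 1, and the invariant factors of ∂_1 are all 1, so H_0 ≅ Z.
  H_1: rank ker ∂_1 − rank ∂_2 = (12 − 8) − 0 = 4, and there is no ∂_2, so H_1 ≅ Z^4.

Hence the Betti numbers are b_0 = 1, b_1 = 4.

b_0 = 1, b_1 = 4.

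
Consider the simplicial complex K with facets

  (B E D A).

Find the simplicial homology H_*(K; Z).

H_0 ≅ Z,  H_1 = 0,  H_2 = 0,  H_3 = 0.

Order the vertices as A < B < D < E. Listing each simplex with vertices in this order, K has dimension 3 with simplices:

  0-simplices (4): A, B, D, E
  1-simplices (6): AB, AD, AE, BD, BE, DE
  2-simplices (4): ABD, ABE, ADE, BDE
  3-simplices (1): ABDE

so the chain groups are C_0 ≅ Z^4, C_1 ≅ Z^6, C_2 ≅ Z^4, C_3 ≅ Z^1.

The boundary map ∂_1: C_1 → C_0 sends each edge [p,q] (with p < q) to q − p. For instance
  ∂AD = D − A.
The 4×6 boundary matrix has rank 3 and Smith normal form diag(1,1,1).

The boundary map ∂_2: C_2 → C_1 acts by ∂[p,q,r] = [q,r] − [p,r] + [p,q]. For instance
  ∂BDE = DE − BE + BD,
  ∂ABE = BE − AE + AB.
The 6×4 boundary matrix has rank 3 and Smith normal form diag(1,1,1).

Boundary ∂_3: C_3 → C_2 sends each 3-simplex σ to the alternating sum Σ_i (−1)^i (σ with its i-th vertex removed). For instance
  ∂ABDE = BDE − ADE + ABE − ABD.
As a 4×1 matrix over Z this has rank 1, with invariant factors (1).

Reading off H_k = ker ∂_k / im ∂_{k+1}:

  H_0: rank C_0 − rank ∂_1 = 4 − 3 = 1, and the invariant factors of ∂_1 are all 1, so H_0 = Z.
  H_1: rank ker ∂_1 − rank ∂_2 = (6 − 3) − 3 = 0, and the invariant factors of ∂_2 are all 1, so H_1 = 0.
  H_2: rank ker ∂_2 − rank ∂_3 = (4 − 3) − 1 = 0, and the invariant factors of ∂_3 are all 1, so H_2 = 0.
  H_3: rank ker ∂_3 − rank ∂_4 = (1 − 1) − 0 = 0, and there is no ∂_4, so H_3 = 0.

As a check, the Euler characteristic is 4 − 6 + 4 − 1 = 1, which agrees with 1 − 0 + 0 − 0 = 1.
(K is a triangulation of the 3-simplex.)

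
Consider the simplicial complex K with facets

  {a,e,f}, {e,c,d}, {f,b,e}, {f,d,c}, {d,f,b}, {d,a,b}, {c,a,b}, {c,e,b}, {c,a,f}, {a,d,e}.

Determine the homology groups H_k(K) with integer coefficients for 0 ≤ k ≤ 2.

H_0 = Z,  H_1 = Z/2,  H_2 = 0.

Take the total order a < b < c < d < e < f on the vertex set. Then K (dimension 2) consists of the simplices:

  0-simplices (6): a, b, c, d, e, f
  1-simplices (15): ab, ac, ad, ae, af, bc, bd, be, bf, cd, ce, cf, de, df, ef
  2-simplices (10): abc, abd, acf, ade, aef, bce, bdf, bef, cde, cdf

so the chain groups are C_0 ≅ Z^6, C_1 ≅ Z^15, C_2 ≅ Z^10.

The boundary map ∂_1: C_1 → C_0 sends each edge [p,q] (with p < q) to q − p.
This gives a 6×15 integer matrix of rank 5; reducing to Smith normal form yields diagonal entries (1,1,1,1,1).

∂_2: C_2 → C_1 acts by ∂[p,q,r] = [q,r] − [p,r] + [p,q]. For instance
  ∂aef = ef − af + ae,
  ∂acf = cf − af + ac.
The 15×10 boundary matrix has rank 10 and Smith normal form diag(1,1,1,1,1,1,1,1,1,2).

From H_k ≅ ker(∂_k) / im(∂_{k+1}) we obtain:

  H_0: rank C_0 − rank ∂_1 = 6 − 5 = 1, and the invariant factors of ∂_1 are all 1, so H_0 = Z.
  H_1: rank ker ∂_1 − rank ∂_2 = (15 − 5) − 10 = 0, and ∂_2 has invariant factor 2 > 1, so H_1 = Z/2.
  H_2: rank ker ∂_2 − rank ∂_3 = (10 − 10) − 0 = 0, and there is no ∂_3, so H_2 = 0.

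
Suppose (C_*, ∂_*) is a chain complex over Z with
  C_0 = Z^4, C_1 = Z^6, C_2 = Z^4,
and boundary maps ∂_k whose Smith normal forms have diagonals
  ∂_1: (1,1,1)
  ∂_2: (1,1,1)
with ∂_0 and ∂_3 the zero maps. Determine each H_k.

H_0: b_0 = 4 − 0 − 3 = 1; torsion from ∂_1 factors > 1: none. So H_0 = Z.
H_1: b_1 = 6 − 3 − 3 = 0; torsion from ∂_2 factors > 1: none. So H_1 = 0.
H_2: b_2 = 4 − 3 − 0 = 1; torsion from ∂_3 factors > 1: none. So H_2 = Z.

H_0 = Z,  H_1 = 0,  H_2 = Z.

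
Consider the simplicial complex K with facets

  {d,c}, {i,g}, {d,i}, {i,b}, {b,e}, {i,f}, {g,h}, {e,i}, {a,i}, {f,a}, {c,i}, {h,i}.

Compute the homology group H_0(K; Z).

H_0 = Z.

Take the total order a < b < c < d < e < f < g < h < i on the vertex set. Then K (dimension 1) consists of the simplices:

  0-simplices (9): a, b, c, d, e, f, g, h, i
  1-simplices (12): af, ai, be, bi, cd, ci, di, ei, fi, gh, gi, hi

so the chain groups are C_0 ≅ Z^9, C_1 ≅ Z^12.

The boundary map ∂_1: C_1 → C_0 maps an edge to its endpoints' difference, ∂[p,q] = q − p. For instance
  ∂di = i − d.
This gives a 9×12 integer matrix of rank 8; reducing to Smith normal form yields diagonal entries (1,1,1,1,1,1,1,1).

Now H_k = ker ∂_k / im ∂_{k+1}, so:

  H_0: rank C_0 − rank ∂_1 = 9 − 8 = 1, and the invariant factors of ∂_1 are all 1, so H_0 ≅ Z.

(K is a triangulation of a wedge of 4 circles.)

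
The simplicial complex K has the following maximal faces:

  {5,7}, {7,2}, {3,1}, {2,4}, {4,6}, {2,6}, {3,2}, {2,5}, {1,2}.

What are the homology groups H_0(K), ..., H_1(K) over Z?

Take the total order 1 < 2 < 3 < 4 < 5 < 6 < 7 on the vertex set. Then K (dimension 1) consists of the simplices:

  0-simplices (7): [1], [2], [3], [4], [5], [6], [7]
  1-simplices (9): [1,2], [1,3], [2,3], [2,4], [2,5], [2,6], [2,7], [4,6], [5,7]

so the chain groups are C_0 ≅ Z^7, C_1 ≅ Z^9.

Boundary ∂_1: C_1 → C_0 maps an edge to its endpoints' difference, ∂[p,q] = q − p.
The 7×9 boundary matrix has rank 6 and Smith normal form diag(1,1,1,1,1,1).

Now H_k = ker ∂_k / im ∂_{k+1}, so:

  H_0: rank C_0 − rank ∂_1 = 7 − 6 = 1, and the invariant factors of ∂_1 are all 1, so H_0 ≅ Z.
  H_1: rank ker ∂_1 − rank ∂_2 = (9 − 6) − 0 = 3, and there is no ∂_2, so H_1 ≅ Z^3.

As a check, the Euler characteristic is 7 − 9 = -2, which agrees with 1 − 3 = -2.
(K is a triangulation of a wedge of 3 circles.)

H_0 ≅ Z,  H_1 ≅ Z^3.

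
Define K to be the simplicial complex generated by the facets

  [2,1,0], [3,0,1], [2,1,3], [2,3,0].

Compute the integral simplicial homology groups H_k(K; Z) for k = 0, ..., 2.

H_0 = Z,  H_1 = 0,  H_2 = Z.

Order the vertices as 0 < 1 < 2 < 3. Listing each simplex with vertices in this order, K has dimension 2 with simplices:

  0-simplices (4): [0], [1], [2], [3]
  1-simplices (6): [0,1], [0,2], [0,3], [1,2], [1,3], [2,3]
  2-simplices (4): [0,1,2], [0,1,3], [0,2,3], [1,2,3]

Hence C_0 ≅ Z^4, C_1 ≅ Z^6, C_2 ≅ Z^4.

∂_1: C_1 → C_0 maps an edge to its endpoints' difference, ∂[p,q] = q − p.
The 4×6 boundary matrix has rank 3 and Smith normal form diag(1,1,1).

∂_2: C_2 → C_1 maps a triangle to the signed sum of its edges. For instance
  ∂[0,1,2] = [1,2] − [0,2] + [0,1],
  ∂[1,2,3] = [2,3] − [1,3] + [1,2].
The resulting 6×4 matrix has rank 3, and its Smith normal form has invariant factors (1,1,1).

From H_k ≅ ker(∂_k) / im(∂_{k+1}) we obtain:

  H_0: rank C_0 − rank ∂_1 = 4 − 3 = 1, and the invariant factors of ∂_1 are all 1, so H_0 ≅ Z.
  H_1: rank ker ∂_1 − rank ∂_2 = (6 − 3) − 3 = 0, and the invariant factors of ∂_2 are all 1, so H_1 ≅ 0.
  H_2: rank ker ∂_2 − rank ∂_3 = (4 − 3) − 0 = 1, and there is no ∂_3, so H_2 ≅ Z.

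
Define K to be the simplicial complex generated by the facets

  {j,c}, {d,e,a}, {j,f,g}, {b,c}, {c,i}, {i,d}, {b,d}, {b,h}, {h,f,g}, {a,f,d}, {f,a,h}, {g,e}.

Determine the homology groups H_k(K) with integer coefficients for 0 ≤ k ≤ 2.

H_0 ≅ Z,  H_1 ≅ Z^4,  H_2 = 0.

We work with the vertex ordering a < b < c < d < e < f < g < h < i < j. The simplices of K, each written with vertices in increasing order, are:

  0-simplices (10): a, b, c, d, e, f, g, h, i, j
  1-simplices (18): ad, ae, af, ah, bc, bd, bh, ci, cj, de, df, di, eg, fg, fh, fj, gh, gj
  2-simplices (5): ade, adf, afh, fgh, fgj

so the chain groups are C_0 ≅ Z^10, C_1 ≅ Z^18, C_2 ≅ Z^5.

∂_1: C_1 → C_0 sends each edge [p,q] (with p < q) to q − p. For instance
  ∂eg = g − e.
This gives a 10×18 integer matrix of rank 9; reducing to Smith normal form yields diagonal entries (1,1,1,1,1,1,1,1,1).

The boundary map ∂_2: C_2 → C_1 sends each 2-simplex [p,q,r] to [q,r] − [p,r] + [p,q]. For instance
  ∂afh = fh − ah + af,
  ∂fgh = gh − fh + fg.
As a 18×5 matrix over Z this has rank 5, with invariant factors (1,1,1,1,1).

Computing H_k = (kernel of ∂_k) / (image of ∂_{k+1}):

  H_0: rank C_0 − rank ∂_1 = 10 − 9 = 1, and the invariant factors of ∂_1 are all 1, so H_0 ≅ Z.
  H_1: rank ker ∂_1 − rank ∂_2 = (18 − 9) − 5 = 4, and the invariant factors of ∂_2 are all 1, so H_1 ≅ Z^4.
  H_2: rank ker ∂_2 − rank ∂_3 = (5 − 5) − 0 = 0, and there is no ∂_3, so H_2 ≅ 0.

As a check, the Euler characteristic is 10 − 18 + 5 = -3, which agrees with 1 − 4 + 0 = -3.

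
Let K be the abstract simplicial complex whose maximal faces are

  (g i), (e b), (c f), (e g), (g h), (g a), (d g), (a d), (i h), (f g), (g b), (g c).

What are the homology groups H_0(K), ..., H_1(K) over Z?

K has 9 vertices, 12 edges.
rank ∂_0 = 0, rank ∂_1 = 8 ⇒ b_0 = 9 − 0 − 8 = 1; all invariant factors of ∂_1 are 1 so no torsion. So H_0 = Z.
rank ∂_1 = 8, rank ∂_2 = 0 ⇒ b_1 = 12 − 8 − 0 = 4. So H_1 = Z^4.

H_0 ≅ Z,  H_1 ≅ Z^4.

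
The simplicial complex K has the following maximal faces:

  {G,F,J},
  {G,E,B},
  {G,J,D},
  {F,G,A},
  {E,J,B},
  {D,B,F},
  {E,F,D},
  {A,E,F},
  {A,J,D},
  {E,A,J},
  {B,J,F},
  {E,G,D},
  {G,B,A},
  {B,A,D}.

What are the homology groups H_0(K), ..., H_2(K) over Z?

K has 7 vertices, 21 edges, 14 triangles.
rank ∂_0 = 0, rank ∂_1 = 6 ⇒ b_0 = 7 − 0 − 6 = 1; all invariant factors of ∂_1 are 1 so no torsion. So H_0 = Z.
rank ∂_1 = 6, rank ∂_2 = 13 ⇒ b_1 = 21 − 6 − 13 = 2; all invariant factors of ∂_2 are 1 so no torsion. So H_1 = Z^2.
rank ∂_2 = 13, rank ∂_3 = 0 ⇒ b_2 = 14 − 13 − 0 = 1. So H_2 = Z.

H_0 = Z,  H_1 = Z^2,  H_2 = Z.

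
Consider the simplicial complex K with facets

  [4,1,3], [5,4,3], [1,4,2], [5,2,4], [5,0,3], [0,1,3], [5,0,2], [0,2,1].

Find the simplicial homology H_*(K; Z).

H_0 = Z,  H_1 = 0,  H_2 = Z.

We work with the vertex ordering 0 < 1 < 2 < 3 < 4 < 5. The simplices of K, each written with vertices in increasing order, are:

  0-simplices (6): [0], [1], [2], [3], [4], [5]
  1-simplices (12): [0,1], [0,2], [0,3], [0,5], [1,2], [1,3], [1,4], [2,4], [2,5], [3,4], [3,5], [4,5]
  2-simplices (8): [0,1,2], [0,1,3], [0,2,5], [0,3,5], [1,2,4], [1,3,4], [2,4,5], [3,4,5]

giving chain groups C_0 ≅ Z^6, C_1 ≅ Z^12, C_2 ≅ Z^8.

∂_1: C_1 → C_0 maps an edge to its endpoints' difference, ∂[p,q] = q − p. For instance
  ∂[3,4] = [4] − [3].
The 6×12 boundary matrix has rank 5 and Smith normal form diag(1,1,1,1,1).

∂_2: C_2 → C_1 maps a triangle to the signed sum of its edges. For instance
  ∂[0,1,2] = [1,2] − [0,2] + [0,1],
  ∂[1,2,4] = [2,4] − [1,4] + [1,2].
The 12×8 boundary matrix has rank 7 and Smith normal form diag(1,1,1,1,1,1,1).

Computing H_k = (kernel of ∂_k) / (image of ∂_{k+1}):

  H_0: rank C_0 − rank ∂_1 = 6 − 5 = 1, and the invariant factors of ∂_1 are all 1, so H_0 = Z.
  H_1: rank ker ∂_1 − rank ∂_2 = (12 − 5) − 7 = 0, and the invariant factors of ∂_2 are all 1, so H_1 = 0.
  H_2: rank ker ∂_2 − rank ∂_3 = (8 − 7) − 0 = 1, and there is no ∂_3, so H_2 = Z.

As a check, the Euler characteristic is 6 − 12 + 8 = 2, which agrees with 1 − 0 + 1 = 2.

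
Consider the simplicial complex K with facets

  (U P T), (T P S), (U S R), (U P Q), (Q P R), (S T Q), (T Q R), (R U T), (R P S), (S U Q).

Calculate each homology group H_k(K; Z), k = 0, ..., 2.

We work with the vertex ordering P < Q < R < S < T < U. The simplices of K, each written with vertices in increasing order, are:

  0-simplices (6): P, Q, R, S, T, U
  1-simplices (15): PQ, PR, PS, PT, PU, QR, QS, QT, QU, RS, RT, RU, ST, SU, TU
  2-simplices (10): PQR, PQU, PRS, PST, PTU, QRT, QST, QSU, RSU, RTU

Hence C_0 ≅ Z^6, C_1 ≅ Z^15, C_2 ≅ Z^10.

The boundary map ∂_1: C_1 → C_0 maps an edge to its endpoints' difference, ∂[p,q] = q − p. For instance
  ∂QS = S − Q.
The resulting 6×15 matrix has rank 5, and its Smith normal form has invariant factors (1,1,1,1,1).

Boundary ∂_2: C_2 → C_1 sends each 2-simplex [p,q,r] to [q,r] − [p,r] + [p,q]. For instance
  ∂RTU = TU − RU + RT,
  ∂QSU = SU − QU + QS.
The 15×10 boundary matrix has rank 10 and Smith normal form diag(1,1,1,1,1,1,1,1,1,2).

Now H_k = ker ∂_k / im ∂_{k+1}, so:

  H_0: rank C_0 − rank ∂_1 = 6 − 5 = 1, and the invariant factors of ∂_1 are all 1, so H_0 ≅ Z.
  H_1: rank ker ∂_1 − rank ∂_2 = (15 − 5) − 10 = 0, and ∂_2 has invariant factor 2 > 1, so H_1 ≅ Z/2.
  H_2: rank ker ∂_2 − rank ∂_3 = (10 − 10) − 0 = 0, and there is no ∂_3, so H_2 ≅ 0.

As a check, the Euler characteristic is 6 − 15 + 10 = 1, which agrees with 1 − 0 + 0 = 1.

H_0 = Z,  H_1 = Z/2,  H_2 = 0.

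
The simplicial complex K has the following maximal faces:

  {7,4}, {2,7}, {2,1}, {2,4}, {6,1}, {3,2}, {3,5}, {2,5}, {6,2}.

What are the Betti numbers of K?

b_0 = 1, b_1 = 3.

K has 7 vertices, 9 edges.
rank ∂_0 = 0, rank ∂_1 = 6 ⇒ b_0 = 7 − 0 − 6 = 1; all invariant factors of ∂_1 are 1 so no torsion. So H_0 = Z.
rank ∂_1 = 6, rank ∂_2 = 0 ⇒ b_1 = 9 − 6 − 0 = 3. So H_1 = Z^3.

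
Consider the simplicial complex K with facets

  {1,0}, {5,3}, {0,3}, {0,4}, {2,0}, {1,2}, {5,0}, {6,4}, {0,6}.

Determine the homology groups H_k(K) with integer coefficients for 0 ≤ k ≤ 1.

H_0 ≅ Z,  H_1 ≅ Z^3.

Take the total order 0 < 1 < 2 < 3 < 4 < 5 < 6 on the vertex set. Then K (dimension 1) consists of the simplices:

  0-simplices (7): [0], [1], [2], [3], [4], [5], [6]
  1-simplices (9): [0,1], [0,2], [0,3], [0,4], [0,5], [0,6], [1,2], [3,5], [4,6]

giving chain groups C_0 ≅ Z^7, C_1 ≅ Z^9.

Boundary ∂_1: C_1 → C_0 sends each edge [p,q] (with p < q) to q − p. For instance
  ∂[3,5] = [5] − [3].
The 7×9 boundary matrix has rank 6 and Smith normal form diag(1,1,1,1,1,1).

Now H_k = ker ∂_k / im ∂_{k+1}, so:

  H_0: rank C_0 − rank ∂_1 = 7 − 6 = 1, and the invariant factors of ∂_1 are all 1, so H_0 = Z.
  H_1: rank ker ∂_1 − rank ∂_2 = (9 − 6) − 0 = 3, and there is no ∂_2, so H_1 = Z^3.

(K is a triangulation of a wedge of 3 circles.)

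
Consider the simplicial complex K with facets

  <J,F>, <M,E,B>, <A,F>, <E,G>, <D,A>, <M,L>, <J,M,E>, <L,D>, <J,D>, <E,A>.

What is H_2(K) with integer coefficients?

We work with the vertex ordering A < B < D < E < F < G < J < L < M. The simplices of K, each written with vertices in increasing order, are:

  0-simplices (9): A, B, D, E, F, G, J, L, M
  1-simplices (13): AD, AE, AF, BE, BM, DJ, DL, EG, EJ, EM, FJ, JM, LM
  2-simplices (2): BEM, EJM

giving chain groups C_0 ≅ Z^9, C_1 ≅ Z^13, C_2 ≅ Z^2.

∂_1: C_1 → C_0 sends each edge [p,q] (with p < q) to q − p.
This gives a 9×13 integer matrix of rank 8; reducing to Smith normal form yields diagonal entries (1,1,1,1,1,1,1,1).

The boundary map ∂_2: C_2 → C_1 maps a triangle to the signed sum of its edges. For instance
  ∂EJM = JM − EM + EJ,
  ∂BEM = EM − BM + BE.
This gives a 13×2 integer matrix of rank 2; reducing to Smith normal form yields diagonal entries (1,1).

Now H_k = ker ∂_k / im ∂_{k+1}, so:

  H_2: rank ker ∂_2 − rank ∂_3 = (2 − 2) − 0 = 0, and there is no ∂_3, so H_2 ≅ 0.

H_2 = 0.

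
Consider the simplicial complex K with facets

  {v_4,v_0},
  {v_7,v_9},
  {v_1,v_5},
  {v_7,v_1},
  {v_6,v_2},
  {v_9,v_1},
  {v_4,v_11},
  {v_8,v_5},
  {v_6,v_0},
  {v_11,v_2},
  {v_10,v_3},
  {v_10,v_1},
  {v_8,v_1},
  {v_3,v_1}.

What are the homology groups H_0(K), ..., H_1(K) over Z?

H_0 = Z^2,  H_1 = Z^4.

Fix the vertex order v_0 < v_1 < v_2 < v_3 < v_4 < v_5 < v_6 < v_7 < v_8 < v_9 < v_10 < v_11 and write every simplex with vertices in increasing order. Then dim K = 1 and the simplices of K are:

  0-simplices (12): [v_0], [v_1], [v_2], [v_3], [v_4], [v_5], [v_6], [v_7], [v_8], [v_9], [v_10], [v_11]
  1-simplices (14): [v_0,v_4], [v_0,v_6], [v_1,v_3], [v_1,v_5], [v_1,v_7], [v_1,v_8], [v_1,v_9], [v_1,v_10], [v_2,v_6], [v_2,v_11], [v_3,v_10], [v_4,v_11], [v_5,v_8], [v_7,v_9]

so the chain groups are C_0 ≅ Z^12, C_1 ≅ Z^14.

The boundary map ∂_1: C_1 → C_0 maps an edge to its endpoints' difference, ∂[p,q] = q − p.
The resulting 12×14 matrix has rank 10, and its Smith normal form has invariant factors (1,1,1,1,1,1,1,1,1,1).

Reading off H_k = ker ∂_k / im ∂_{k+1}:

  H_0: rank C_0 − rank ∂_1 = 12 − 10 = 2, and the invariant factors of ∂_1 are all 1, so H_0 = Z^2.
  H_1: rank ker ∂_1 − rank ∂_2 = (14 − 10) − 0 = 4, and there is no ∂_2, so H_1 = Z^4.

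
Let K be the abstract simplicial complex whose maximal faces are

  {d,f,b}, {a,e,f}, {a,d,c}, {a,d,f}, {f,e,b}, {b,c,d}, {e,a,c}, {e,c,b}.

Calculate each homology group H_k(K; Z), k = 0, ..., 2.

Take the total order a < b < c < d < e < f on the vertex set. Then K (dimension 2) consists of the simplices:

  0-simplices (6): a, b, c, d, e, f
  1-simplices (12): ac, ad, ae, af, bc, bd, be, bf, cd, ce, df, ef
  2-simplices (8): acd, ace, adf, aef, bcd, bce, bdf, bef

Hence C_0 ≅ Z^6, C_1 ≅ Z^12, C_2 ≅ Z^8.

Boundary ∂_1: C_1 → C_0 sends each edge [p,q] (with p < q) to q − p. For instance
  ∂cd = d − c.
This gives a 6×12 integer matrix of rank 5; reducing to Smith normal form yields diagonal entries (1,1,1,1,1).

The boundary map ∂_2: C_2 → C_1 sends each 2-simplex [p,q,r] to [q,r] − [p,r] + [p,q]. For instance
  ∂ace = ce − ae + ac,
  ∂acd = cd − ad + ac.
This gives a 12×8 integer matrix of rank 7; reducing to Smith normal form yields diagonal entries (1,1,1,1,1,1,1).

Now H_k = ker ∂_k / im ∂_{k+1}, so:

  H_0: rank C_0 − rank ∂_1 = 6 − 5 = 1, and the invariant factors of ∂_1 are all 1, so H_0 = Z.
  H_1: rank ker ∂_1 − rank ∂_2 = (12 − 5) − 7 = 0, and the invariant factors of ∂_2 are all 1, so H_1 = 0.
  H_2: rank ker ∂_2 − rank ∂_3 = (8 − 7) − 0 = 1, and there is no ∂_3, so H_2 = Z.

As a check, the Euler characteristic is 6 − 12 + 8 = 2, which agrees with 1 − 0 + 1 = 2.

H_0 ≅ Z,  H_1 = 0,  H_2 ≅ Z.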